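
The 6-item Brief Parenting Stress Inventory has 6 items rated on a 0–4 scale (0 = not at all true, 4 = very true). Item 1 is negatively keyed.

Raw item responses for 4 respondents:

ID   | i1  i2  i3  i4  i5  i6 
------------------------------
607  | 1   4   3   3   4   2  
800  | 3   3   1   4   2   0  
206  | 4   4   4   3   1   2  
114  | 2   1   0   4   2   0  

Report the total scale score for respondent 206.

14

Respondent 206 raw: 4, 4, 4, 3, 1, 2.
Reverse-coded (on a 0–4 scale, reversed = 4 − raw):
  item 1: 4 − 4 = 0
  item 2: 4
  item 3: 4
  item 4: 3
  item 5: 1
  item 6: 2
Sum = 0 + 4 + 4 + 3 + 1 + 2 = 14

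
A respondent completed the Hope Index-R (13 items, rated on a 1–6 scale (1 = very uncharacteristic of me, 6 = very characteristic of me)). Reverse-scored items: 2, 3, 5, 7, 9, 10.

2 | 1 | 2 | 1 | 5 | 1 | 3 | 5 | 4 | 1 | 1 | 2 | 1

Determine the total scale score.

39

Reverse-scored items use 7 − raw:
  item 2: 7 − 1 = 6
  item 3: 7 − 2 = 5
  item 5: 7 − 5 = 2
  item 7: 7 − 3 = 4
  item 9: 7 − 4 = 3
  item 10: 7 − 1 = 6
After reverse-coding: 2, 6, 5, 1, 2, 1, 4, 5, 3, 6, 1, 2, 1
Total = 2 + 6 + 5 + 1 + 2 + 1 + 4 + 5 + 3 + 6 + 1 + 2 + 1 = 39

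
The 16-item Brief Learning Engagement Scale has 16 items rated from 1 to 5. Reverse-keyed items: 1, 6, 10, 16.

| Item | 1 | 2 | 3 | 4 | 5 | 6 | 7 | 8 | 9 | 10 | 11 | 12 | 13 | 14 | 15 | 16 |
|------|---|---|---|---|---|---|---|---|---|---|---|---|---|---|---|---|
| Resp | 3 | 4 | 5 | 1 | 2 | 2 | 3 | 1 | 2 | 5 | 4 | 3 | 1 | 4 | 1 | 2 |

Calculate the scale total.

Reversing items 1, 6, 10, and 16 with 6 − raw:
Total = (6−3) + 4 + 5 + 1 + 2 + (6−2) + 3 + 1 + 2 + (6−5) + 4 + 3 + 1 + 4 + 1 + (6−2)
      = 3 + 4 + 5 + 1 + 2 + 4 + 3 + 1 + 2 + 1 + 4 + 3 + 1 + 4 + 1 + 4 = 43

43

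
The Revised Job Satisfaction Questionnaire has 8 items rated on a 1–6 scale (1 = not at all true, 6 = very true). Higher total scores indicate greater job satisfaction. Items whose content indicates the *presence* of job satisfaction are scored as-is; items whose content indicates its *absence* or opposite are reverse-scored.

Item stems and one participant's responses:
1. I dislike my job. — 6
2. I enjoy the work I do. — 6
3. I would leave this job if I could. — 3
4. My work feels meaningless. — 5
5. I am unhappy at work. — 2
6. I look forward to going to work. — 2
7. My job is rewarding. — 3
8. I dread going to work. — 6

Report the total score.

Items 1, 3, 4, 5, 8 describe the absence/opposite of job satisfaction → reverse-score.
reverse-coded value = 7 − response.
  item 1: 7 − 6 = 1
  item 2: 6
  item 3: 7 − 3 = 4
  item 4: 7 − 5 = 2
  item 5: 7 − 2 = 5
  item 6: 2
  item 7: 3
  item 8: 7 − 6 = 1
Total = 1 + 6 + 4 + 2 + 5 + 2 + 3 + 1 = 24

24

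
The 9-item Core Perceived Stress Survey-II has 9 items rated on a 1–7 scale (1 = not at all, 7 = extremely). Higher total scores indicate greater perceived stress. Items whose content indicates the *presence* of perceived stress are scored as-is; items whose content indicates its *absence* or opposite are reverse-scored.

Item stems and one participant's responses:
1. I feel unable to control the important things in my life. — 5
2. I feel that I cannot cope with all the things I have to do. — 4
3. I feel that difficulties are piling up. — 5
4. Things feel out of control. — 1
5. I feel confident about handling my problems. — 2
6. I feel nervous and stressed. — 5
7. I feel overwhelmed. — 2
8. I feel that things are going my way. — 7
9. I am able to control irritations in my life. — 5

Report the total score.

32

Items 5, 8, 9 describe the absence/opposite of perceived stress → reverse-score.
reverse-coded value = 8 − response.
  item 1: 5
  item 2: 4
  item 3: 5
  item 4: 1
  item 5: 8 − 2 = 6
  item 6: 5
  item 7: 2
  item 8: 8 − 7 = 1
  item 9: 8 − 5 = 3
Total = 5 + 4 + 5 + 1 + 6 + 5 + 2 + 1 + 3 = 32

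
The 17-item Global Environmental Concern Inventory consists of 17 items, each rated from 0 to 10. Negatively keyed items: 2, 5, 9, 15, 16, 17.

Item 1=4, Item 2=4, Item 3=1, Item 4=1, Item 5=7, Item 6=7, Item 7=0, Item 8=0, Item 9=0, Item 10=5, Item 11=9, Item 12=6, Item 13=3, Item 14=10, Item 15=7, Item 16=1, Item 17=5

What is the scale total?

Apply reverse scoring (reversed = (0+10) − raw = 10 − raw):
  item 2: 10 − 4 = 6
  item 5: 10 − 7 = 3
  item 9: 10 − 0 = 10
  item 15: 10 − 7 = 3
  item 16: 10 − 1 = 9
  item 17: 10 − 5 = 5
After reverse-coding: 4, 6, 1, 1, 3, 7, 0, 0, 10, 5, 9, 6, 3, 10, 3, 9, 5
Total = 4 + 6 + 1 + 1 + 3 + 7 + 0 + 0 + 10 + 5 + 9 + 6 + 3 + 10 + 3 + 9 + 5 = 82

82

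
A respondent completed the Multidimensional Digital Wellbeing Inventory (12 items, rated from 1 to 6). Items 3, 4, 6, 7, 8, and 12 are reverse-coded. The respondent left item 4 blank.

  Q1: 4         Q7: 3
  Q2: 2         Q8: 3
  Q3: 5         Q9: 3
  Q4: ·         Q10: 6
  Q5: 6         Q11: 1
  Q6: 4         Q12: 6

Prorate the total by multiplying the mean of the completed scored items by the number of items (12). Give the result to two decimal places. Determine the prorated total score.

Reverse-coded (reversed = (1+6) − raw = 7 − raw):
  item 3: 7 − 5 = 2
  item 6: 7 − 4 = 3
  item 7: 7 − 3 = 4
  item 8: 7 − 3 = 4
  item 12: 7 − 6 = 1
Completed scored items (11 of 12): 4, 2, 2, 6, 3, 4, 4, 3, 6, 1, 1; sum = 36.
Person mean = 36 / 11 ≈ 3.2727
Prorated total = (36 / 11) × 12 = 39.27 (to 2 dp)

39.27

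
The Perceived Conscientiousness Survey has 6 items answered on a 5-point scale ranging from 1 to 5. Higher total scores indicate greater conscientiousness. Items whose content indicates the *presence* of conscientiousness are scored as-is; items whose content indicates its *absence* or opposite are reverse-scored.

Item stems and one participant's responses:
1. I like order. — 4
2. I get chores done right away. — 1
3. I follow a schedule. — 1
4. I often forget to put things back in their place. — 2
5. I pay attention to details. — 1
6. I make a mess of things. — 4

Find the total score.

13

Items 4, 6 describe the absence/opposite of conscientiousness → reverse-score.
on a 1–5 scale, reversed = 6 − raw.
  item 1: 4
  item 2: 1
  item 3: 1
  item 4: 6 − 2 = 4
  item 5: 1
  item 6: 6 − 4 = 2
Total = 4 + 1 + 1 + 4 + 1 + 2 = 13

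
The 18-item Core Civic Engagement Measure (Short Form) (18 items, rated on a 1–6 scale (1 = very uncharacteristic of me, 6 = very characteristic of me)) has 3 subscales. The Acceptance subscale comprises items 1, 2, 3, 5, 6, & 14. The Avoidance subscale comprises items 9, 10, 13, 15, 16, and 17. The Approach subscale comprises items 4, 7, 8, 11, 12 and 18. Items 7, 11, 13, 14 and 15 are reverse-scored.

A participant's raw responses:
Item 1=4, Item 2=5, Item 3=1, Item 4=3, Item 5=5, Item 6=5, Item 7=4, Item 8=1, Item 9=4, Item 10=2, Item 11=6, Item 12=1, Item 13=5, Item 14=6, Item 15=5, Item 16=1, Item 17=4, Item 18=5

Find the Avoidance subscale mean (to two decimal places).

Avoidance items: 9, 10, 13, 15, 16, 17.
Of these, items 13 and 15 are reverse-scored; on a 1–6 scale, reversed = 7 − raw.
  item 9: 4
  item 10: 2
  item 13: 7 − 5 = 2
  item 15: 7 − 5 = 2
  item 16: 1
  item 17: 4
Sum = 4 + 2 + 2 + 2 + 1 + 4 = 15
Mean = 15 / 6 = 2.50

2.50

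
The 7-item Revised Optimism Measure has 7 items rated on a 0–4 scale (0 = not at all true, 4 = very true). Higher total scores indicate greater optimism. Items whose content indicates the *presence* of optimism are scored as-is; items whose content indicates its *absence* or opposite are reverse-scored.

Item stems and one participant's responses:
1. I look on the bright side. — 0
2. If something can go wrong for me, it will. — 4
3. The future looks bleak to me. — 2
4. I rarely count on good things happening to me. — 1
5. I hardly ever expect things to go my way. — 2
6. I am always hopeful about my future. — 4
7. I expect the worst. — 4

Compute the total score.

Items 2, 3, 4, 5, 7 describe the absence/opposite of optimism → reverse-score.
on a 0–4 scale, reversed = 4 − raw.
  item 1: 0
  item 2: 4 − 4 = 0
  item 3: 4 − 2 = 2
  item 4: 4 − 1 = 3
  item 5: 4 − 2 = 2
  item 6: 4
  item 7: 4 − 4 = 0
Total = 0 + 0 + 2 + 3 + 2 + 4 + 0 = 11

11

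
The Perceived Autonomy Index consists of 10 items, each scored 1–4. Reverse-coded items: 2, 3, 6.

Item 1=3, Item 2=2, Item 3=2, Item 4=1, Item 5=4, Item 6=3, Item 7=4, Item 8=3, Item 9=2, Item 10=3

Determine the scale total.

Reversing items 2, 3 and 6 with 5 − raw:
Total = 3 + (5−2) + (5−2) + 1 + 4 + (5−3) + 4 + 3 + 2 + 3
      = 3 + 3 + 3 + 1 + 4 + 2 + 4 + 3 + 2 + 3 = 28

28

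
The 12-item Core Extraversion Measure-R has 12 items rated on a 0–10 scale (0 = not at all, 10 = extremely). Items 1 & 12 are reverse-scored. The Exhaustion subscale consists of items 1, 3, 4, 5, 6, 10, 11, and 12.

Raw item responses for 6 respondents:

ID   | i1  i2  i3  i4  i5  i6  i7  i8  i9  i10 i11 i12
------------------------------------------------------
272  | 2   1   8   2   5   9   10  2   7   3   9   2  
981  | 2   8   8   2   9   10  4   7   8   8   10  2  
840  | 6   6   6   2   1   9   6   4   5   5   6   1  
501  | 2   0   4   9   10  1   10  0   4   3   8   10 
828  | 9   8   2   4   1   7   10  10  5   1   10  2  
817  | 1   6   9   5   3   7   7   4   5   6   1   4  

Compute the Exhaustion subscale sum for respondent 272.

Respondent 272 raw: 2, 1, 8, 2, 5, 9, 10, 2, 7, 3, 9, 2.
Exhaustion items: 1, 3, 4, 5, 6, 10, 11, 12.
Reverse-coded (on a 0–10 scale, reversed = 10 − raw):
  item 1: 10 − 2 = 8
  item 3: 8
  item 4: 2
  item 5: 5
  item 6: 9
  item 10: 3
  item 11: 9
  item 12: 10 − 2 = 8
Sum = 8 + 8 + 2 + 5 + 9 + 3 + 9 + 8 = 52

52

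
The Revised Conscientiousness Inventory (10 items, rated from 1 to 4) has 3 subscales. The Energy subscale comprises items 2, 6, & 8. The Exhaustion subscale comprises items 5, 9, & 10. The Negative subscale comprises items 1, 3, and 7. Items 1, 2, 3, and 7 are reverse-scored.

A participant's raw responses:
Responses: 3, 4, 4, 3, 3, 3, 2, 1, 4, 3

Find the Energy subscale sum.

5

Energy items: 2, 6, 8.
Of these, item 2 is reverse-scored; reverse-coded value = 5 − response.
  item 2: 5 − 4 = 1
  item 6: 3
  item 8: 1
Sum = 1 + 3 + 1 = 5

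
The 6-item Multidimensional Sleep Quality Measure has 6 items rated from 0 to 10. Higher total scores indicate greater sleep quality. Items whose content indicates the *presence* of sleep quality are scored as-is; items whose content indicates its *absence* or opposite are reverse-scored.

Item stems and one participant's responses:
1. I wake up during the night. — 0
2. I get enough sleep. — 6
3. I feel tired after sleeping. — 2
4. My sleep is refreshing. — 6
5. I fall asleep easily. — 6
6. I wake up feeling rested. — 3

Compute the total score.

39

Items 1, 3 describe the absence/opposite of sleep quality → reverse-score.
on a 0–10 scale, reversed = 10 − raw.
  item 1: 10 − 0 = 10
  item 2: 6
  item 3: 10 − 2 = 8
  item 4: 6
  item 5: 6
  item 6: 3
Total = 10 + 6 + 8 + 6 + 6 + 3 = 39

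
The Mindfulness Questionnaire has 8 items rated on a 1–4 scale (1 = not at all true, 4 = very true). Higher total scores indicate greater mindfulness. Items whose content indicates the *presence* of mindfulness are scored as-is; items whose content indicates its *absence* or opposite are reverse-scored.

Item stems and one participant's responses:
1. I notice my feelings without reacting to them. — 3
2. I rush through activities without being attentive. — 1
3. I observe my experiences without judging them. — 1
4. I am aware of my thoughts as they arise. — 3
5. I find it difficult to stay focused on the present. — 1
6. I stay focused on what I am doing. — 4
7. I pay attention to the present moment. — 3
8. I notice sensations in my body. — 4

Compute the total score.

Items 2, 5 describe the absence/opposite of mindfulness → reverse-score.
reverse-coded value = 5 − response.
  item 1: 3
  item 2: 5 − 1 = 4
  item 3: 1
  item 4: 3
  item 5: 5 − 1 = 4
  item 6: 4
  item 7: 3
  item 8: 4
Total = 3 + 4 + 1 + 3 + 4 + 4 + 3 + 4 = 26

26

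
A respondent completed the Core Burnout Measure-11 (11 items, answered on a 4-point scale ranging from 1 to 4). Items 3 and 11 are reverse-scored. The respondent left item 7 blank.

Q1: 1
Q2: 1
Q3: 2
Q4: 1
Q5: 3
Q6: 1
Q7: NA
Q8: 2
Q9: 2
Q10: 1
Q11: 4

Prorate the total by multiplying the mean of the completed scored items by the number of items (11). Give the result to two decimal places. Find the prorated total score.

17.60

Reverse-coded (on a 1–4 scale, reversed = 5 − raw):
  item 3: 5 − 2 = 3
  item 11: 5 − 4 = 1
Completed scored items (10 of 11): 1, 1, 3, 1, 3, 1, 2, 2, 1, 1; sum = 16.
Person mean = 16 / 10 ≈ 1.6000
Prorated total = (16 / 10) × 11 = 17.60 (to 2 dp)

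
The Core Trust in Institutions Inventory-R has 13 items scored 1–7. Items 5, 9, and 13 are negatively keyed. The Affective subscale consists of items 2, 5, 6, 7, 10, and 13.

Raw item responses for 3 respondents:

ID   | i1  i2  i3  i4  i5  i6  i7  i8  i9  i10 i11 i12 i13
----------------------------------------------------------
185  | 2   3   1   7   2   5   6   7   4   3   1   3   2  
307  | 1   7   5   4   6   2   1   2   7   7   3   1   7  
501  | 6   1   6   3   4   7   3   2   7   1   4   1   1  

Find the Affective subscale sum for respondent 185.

Respondent 185 raw: 2, 3, 1, 7, 2, 5, 6, 7, 4, 3, 1, 3, 2.
Affective items: 2, 5, 6, 7, 10, 13.
Reverse-coded (on a 1–7 scale, reversed = 8 − raw):
  item 2: 3
  item 5: 8 − 2 = 6
  item 6: 5
  item 7: 6
  item 10: 3
  item 13: 8 − 2 = 6
Sum = 3 + 6 + 5 + 6 + 3 + 6 = 29

29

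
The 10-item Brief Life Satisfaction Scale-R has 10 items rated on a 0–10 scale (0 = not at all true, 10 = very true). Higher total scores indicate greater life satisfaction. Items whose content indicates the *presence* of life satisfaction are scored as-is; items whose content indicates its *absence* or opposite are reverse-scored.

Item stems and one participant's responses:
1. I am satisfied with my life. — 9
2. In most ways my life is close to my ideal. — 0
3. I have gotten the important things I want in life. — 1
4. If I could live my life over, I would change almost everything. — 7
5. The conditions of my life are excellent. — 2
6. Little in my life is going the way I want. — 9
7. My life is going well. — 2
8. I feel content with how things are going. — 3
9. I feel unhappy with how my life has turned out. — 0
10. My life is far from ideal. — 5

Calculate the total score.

36

Items 4, 6, 9, 10 describe the absence/opposite of life satisfaction → reverse-score.
reverse-coded value = 10 − response.
  item 1: 9
  item 2: 0
  item 3: 1
  item 4: 10 − 7 = 3
  item 5: 2
  item 6: 10 − 9 = 1
  item 7: 2
  item 8: 3
  item 9: 10 − 0 = 10
  item 10: 10 − 5 = 5
Total = 9 + 0 + 1 + 3 + 2 + 1 + 2 + 3 + 10 + 5 = 36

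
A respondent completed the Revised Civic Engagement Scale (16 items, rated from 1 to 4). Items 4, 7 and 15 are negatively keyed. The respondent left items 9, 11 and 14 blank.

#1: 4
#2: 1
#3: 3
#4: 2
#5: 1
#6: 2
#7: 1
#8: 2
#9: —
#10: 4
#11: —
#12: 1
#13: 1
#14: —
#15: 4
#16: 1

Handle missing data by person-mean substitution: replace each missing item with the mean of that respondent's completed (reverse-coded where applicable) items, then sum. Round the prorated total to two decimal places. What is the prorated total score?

Reverse-coded (on a 1–4 scale, reversed = 5 − raw):
  item 4: 5 − 2 = 3
  item 7: 5 − 1 = 4
  item 15: 5 − 4 = 1
Completed scored items (13 of 16): 4, 1, 3, 3, 1, 2, 4, 2, 4, 1, 1, 1, 1; sum = 28.
Person mean = 28 / 13 ≈ 2.1538
Prorated total = (28 / 13) × 16 = 34.46 (to 2 dp)

34.46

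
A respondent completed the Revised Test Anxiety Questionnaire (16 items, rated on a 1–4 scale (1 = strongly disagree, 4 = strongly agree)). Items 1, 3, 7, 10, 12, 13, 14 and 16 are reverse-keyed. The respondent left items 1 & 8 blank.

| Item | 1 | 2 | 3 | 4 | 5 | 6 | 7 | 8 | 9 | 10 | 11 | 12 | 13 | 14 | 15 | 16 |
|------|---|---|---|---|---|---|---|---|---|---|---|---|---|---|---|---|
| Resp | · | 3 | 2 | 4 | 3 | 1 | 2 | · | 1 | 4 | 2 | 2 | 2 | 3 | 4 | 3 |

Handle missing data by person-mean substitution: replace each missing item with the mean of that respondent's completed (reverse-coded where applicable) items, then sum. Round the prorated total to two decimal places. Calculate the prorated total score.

40.00

Reverse-coded (reversed = (1+4) − raw = 5 − raw):
  item 3: 5 − 2 = 3
  item 7: 5 − 2 = 3
  item 10: 5 − 4 = 1
  item 12: 5 − 2 = 3
  item 13: 5 − 2 = 3
  item 14: 5 − 3 = 2
  item 16: 5 − 3 = 2
Completed scored items (14 of 16): 3, 3, 4, 3, 1, 3, 1, 1, 2, 3, 3, 2, 4, 2; sum = 35.
Person mean = 35 / 14 ≈ 2.5000
Prorated total = (35 / 14) × 16 = 40.00 (to 2 dp)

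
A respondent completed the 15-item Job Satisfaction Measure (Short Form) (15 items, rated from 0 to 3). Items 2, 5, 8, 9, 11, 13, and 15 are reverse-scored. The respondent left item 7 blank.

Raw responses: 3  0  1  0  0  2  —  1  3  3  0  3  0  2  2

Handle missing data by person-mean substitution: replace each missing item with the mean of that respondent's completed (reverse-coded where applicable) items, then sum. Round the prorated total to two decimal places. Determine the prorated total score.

Reverse-coded (on a 0–3 scale, reversed = 3 − raw):
  item 2: 3 − 0 = 3
  item 5: 3 − 0 = 3
  item 8: 3 − 1 = 2
  item 9: 3 − 3 = 0
  item 11: 3 − 0 = 3
  item 13: 3 − 0 = 3
  item 15: 3 − 2 = 1
Completed scored items (14 of 15): 3, 3, 1, 0, 3, 2, 2, 0, 3, 3, 3, 3, 2, 1; sum = 29.
Person mean = 29 / 14 ≈ 2.0714
Prorated total = (29 / 14) × 15 = 31.07 (to 2 dp)

31.07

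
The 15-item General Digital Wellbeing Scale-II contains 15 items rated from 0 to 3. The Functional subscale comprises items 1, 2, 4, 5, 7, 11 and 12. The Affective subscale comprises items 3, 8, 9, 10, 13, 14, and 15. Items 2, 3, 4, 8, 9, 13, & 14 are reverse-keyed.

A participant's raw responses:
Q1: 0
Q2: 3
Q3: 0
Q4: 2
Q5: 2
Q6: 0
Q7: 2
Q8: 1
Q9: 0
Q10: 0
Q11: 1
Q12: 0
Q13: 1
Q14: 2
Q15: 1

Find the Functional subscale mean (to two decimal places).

0.86

Functional items: 1, 2, 4, 5, 7, 11, 12.
Of these, items 2 and 4 are reverse-keyed; reversed = (0+3) − raw = 3 − raw.
  item 1: 0
  item 2: 3 − 3 = 0
  item 4: 3 − 2 = 1
  item 5: 2
  item 7: 2
  item 11: 1
  item 12: 0
Sum = 0 + 0 + 1 + 2 + 2 + 1 + 0 = 6
Mean = 6 / 7 = 0.86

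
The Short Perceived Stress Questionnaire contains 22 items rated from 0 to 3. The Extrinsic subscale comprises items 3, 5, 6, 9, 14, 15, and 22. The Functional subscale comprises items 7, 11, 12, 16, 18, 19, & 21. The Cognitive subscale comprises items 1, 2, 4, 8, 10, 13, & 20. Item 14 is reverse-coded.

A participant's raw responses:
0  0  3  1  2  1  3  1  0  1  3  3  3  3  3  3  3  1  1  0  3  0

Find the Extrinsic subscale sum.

9

Extrinsic items: 3, 5, 6, 9, 14, 15, 22.
Of these, item 14 is reverse-coded; reverse-coded value = 3 − response.
  item 3: 3
  item 5: 2
  item 6: 1
  item 9: 0
  item 14: 3 − 3 = 0
  item 15: 3
  item 22: 0
Sum = 3 + 2 + 1 + 0 + 0 + 3 + 0 = 9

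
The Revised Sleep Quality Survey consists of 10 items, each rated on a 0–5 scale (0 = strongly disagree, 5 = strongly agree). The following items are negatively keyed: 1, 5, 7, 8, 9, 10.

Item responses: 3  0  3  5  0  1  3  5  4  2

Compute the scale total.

Raw sum = 26. Negatively keyed items: 1, 5, 7, 8, 9, 10; their raw sum = 17.
Each reversal replaces raw with 5 − raw, changing the total by 5 − 2·raw per item.
Total = 26 + 6·5 − 2·17 = 26 + 30 − 34 = 22

22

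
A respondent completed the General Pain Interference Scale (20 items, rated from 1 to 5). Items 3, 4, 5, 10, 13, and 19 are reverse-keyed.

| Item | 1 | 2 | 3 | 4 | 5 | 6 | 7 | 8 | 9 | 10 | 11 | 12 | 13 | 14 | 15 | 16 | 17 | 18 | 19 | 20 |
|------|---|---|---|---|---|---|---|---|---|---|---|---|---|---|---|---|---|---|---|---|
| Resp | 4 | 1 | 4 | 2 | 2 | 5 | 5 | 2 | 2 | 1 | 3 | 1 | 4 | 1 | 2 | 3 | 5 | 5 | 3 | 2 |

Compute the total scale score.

61

Raw sum = 57. Reverse-keyed items: 3, 4, 5, 10, 13, 19; their raw sum = 16.
Each reversal replaces raw with 6 − raw, changing the total by 6 − 2·raw per item.
Total = 57 + 6·6 − 2·16 = 57 + 36 − 32 = 61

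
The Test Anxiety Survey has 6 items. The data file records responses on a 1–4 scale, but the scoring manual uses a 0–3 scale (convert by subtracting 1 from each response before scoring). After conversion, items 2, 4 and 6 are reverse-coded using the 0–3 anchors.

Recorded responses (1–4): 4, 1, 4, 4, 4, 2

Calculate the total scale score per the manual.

Convert to 0–3: 3, 0, 3, 3, 3, 1
Reverse-coded (reverse-coded value = 3 − response):
  item 2: 3 − 0 = 3
  item 4: 3 − 3 = 0
  item 6: 3 − 1 = 2
Scored: 3, 3, 3, 0, 3, 2
Total = 14

14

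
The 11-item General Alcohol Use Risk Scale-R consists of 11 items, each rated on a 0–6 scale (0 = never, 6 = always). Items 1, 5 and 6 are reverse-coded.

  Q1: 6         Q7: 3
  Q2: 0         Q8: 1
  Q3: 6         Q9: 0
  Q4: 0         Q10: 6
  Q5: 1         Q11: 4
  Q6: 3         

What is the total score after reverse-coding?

28

Reversing items 1, 5, & 6 with 6 − raw:
Total = (6−6) + 0 + 6 + 0 + (6−1) + (6−3) + 3 + 1 + 0 + 6 + 4
      = 0 + 0 + 6 + 0 + 5 + 3 + 3 + 1 + 0 + 6 + 4 = 28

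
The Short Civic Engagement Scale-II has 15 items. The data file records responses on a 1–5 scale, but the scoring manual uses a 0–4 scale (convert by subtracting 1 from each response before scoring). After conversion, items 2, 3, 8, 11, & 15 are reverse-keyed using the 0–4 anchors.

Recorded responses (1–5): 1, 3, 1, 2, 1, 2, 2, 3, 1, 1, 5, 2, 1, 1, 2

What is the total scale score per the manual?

15

Convert to 0–4: 0, 2, 0, 1, 0, 1, 1, 2, 0, 0, 4, 1, 0, 0, 1
Reverse-coded (reverse-coded value = 4 − response):
  item 2: 4 − 2 = 2
  item 3: 4 − 0 = 4
  item 8: 4 − 2 = 2
  item 11: 4 − 4 = 0
  item 15: 4 − 1 = 3
Scored: 0, 2, 4, 1, 0, 1, 1, 2, 0, 0, 0, 1, 0, 0, 3
Total = 15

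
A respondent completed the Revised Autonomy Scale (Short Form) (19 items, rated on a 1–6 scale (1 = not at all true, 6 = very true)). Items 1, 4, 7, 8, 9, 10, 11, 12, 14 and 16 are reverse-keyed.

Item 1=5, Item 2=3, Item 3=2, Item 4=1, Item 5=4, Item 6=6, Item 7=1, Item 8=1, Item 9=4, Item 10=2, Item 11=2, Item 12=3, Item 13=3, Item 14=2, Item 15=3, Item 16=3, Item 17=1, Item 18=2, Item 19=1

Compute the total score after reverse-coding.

71

Raw sum = 49. Reverse-keyed items: 1, 4, 7, 8, 9, 10, 11, 12, 14, 16; their raw sum = 24.
Each reversal replaces raw with 7 − raw, changing the total by 7 − 2·raw per item.
Total = 49 + 10·7 − 2·24 = 49 + 70 − 48 = 71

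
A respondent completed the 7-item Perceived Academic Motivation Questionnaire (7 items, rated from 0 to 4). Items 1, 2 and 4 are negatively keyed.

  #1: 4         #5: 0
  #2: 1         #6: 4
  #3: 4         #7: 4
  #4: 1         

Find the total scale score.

Negatively keyed items use 4 − raw:
  item 1: 4 − 4 = 0
  item 2: 4 − 1 = 3
  item 4: 4 − 1 = 3
Scored responses: 0, 3, 4, 3, 0, 4, 4
Total = 0 + 3 + 4 + 3 + 0 + 4 + 4 = 18

18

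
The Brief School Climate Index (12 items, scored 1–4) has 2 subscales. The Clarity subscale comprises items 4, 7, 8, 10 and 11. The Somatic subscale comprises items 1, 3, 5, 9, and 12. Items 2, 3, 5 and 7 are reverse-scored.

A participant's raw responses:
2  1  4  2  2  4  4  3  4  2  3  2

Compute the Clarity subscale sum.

Clarity items: 4, 7, 8, 10, 11.
Of these, item 7 is reverse-scored; on a 1–4 scale, reversed = 5 − raw.
  item 4: 2
  item 7: 5 − 4 = 1
  item 8: 3
  item 10: 2
  item 11: 3
Sum = 2 + 1 + 3 + 2 + 3 = 11

11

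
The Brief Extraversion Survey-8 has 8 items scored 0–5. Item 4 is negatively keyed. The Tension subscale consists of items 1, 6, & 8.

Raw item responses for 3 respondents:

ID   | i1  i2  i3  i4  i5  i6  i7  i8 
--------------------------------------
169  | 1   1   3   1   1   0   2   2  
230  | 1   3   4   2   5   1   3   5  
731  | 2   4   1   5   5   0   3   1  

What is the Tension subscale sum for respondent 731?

3

Respondent 731 raw: 2, 4, 1, 5, 5, 0, 3, 1.
Tension items: 1, 6, 8.
Reverse-coded (on a 0–5 scale, reversed = 5 − raw):
  item 1: 2
  item 6: 0
  item 8: 1
Sum = 2 + 0 + 1 = 3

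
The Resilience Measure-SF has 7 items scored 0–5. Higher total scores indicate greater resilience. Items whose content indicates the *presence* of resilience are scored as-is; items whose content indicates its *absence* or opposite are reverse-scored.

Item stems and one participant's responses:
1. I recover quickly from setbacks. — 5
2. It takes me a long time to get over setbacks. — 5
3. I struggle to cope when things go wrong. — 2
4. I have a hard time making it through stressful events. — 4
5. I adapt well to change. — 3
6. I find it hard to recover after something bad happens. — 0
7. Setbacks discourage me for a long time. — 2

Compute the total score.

Items 2, 3, 4, 6, 7 describe the absence/opposite of resilience → reverse-score.
reversed = (0+5) − raw = 5 − raw.
  item 1: 5
  item 2: 5 − 5 = 0
  item 3: 5 − 2 = 3
  item 4: 5 − 4 = 1
  item 5: 3
  item 6: 5 − 0 = 5
  item 7: 5 − 2 = 3
Total = 5 + 0 + 3 + 1 + 3 + 5 + 3 = 20

20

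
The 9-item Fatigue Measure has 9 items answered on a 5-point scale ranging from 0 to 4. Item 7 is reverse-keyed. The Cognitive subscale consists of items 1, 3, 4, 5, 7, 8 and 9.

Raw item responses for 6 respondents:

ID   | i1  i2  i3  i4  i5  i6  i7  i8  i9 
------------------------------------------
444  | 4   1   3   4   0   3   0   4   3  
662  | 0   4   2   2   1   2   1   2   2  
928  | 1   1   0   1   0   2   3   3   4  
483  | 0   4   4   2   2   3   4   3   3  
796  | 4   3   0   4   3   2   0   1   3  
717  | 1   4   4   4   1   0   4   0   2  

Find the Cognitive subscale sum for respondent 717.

12

Respondent 717 raw: 1, 4, 4, 4, 1, 0, 4, 0, 2.
Cognitive items: 1, 3, 4, 5, 7, 8, 9.
Reverse-coded (on a 0–4 scale, reversed = 4 − raw):
  item 1: 1
  item 3: 4
  item 4: 4
  item 5: 1
  item 7: 4 − 4 = 0
  item 8: 0
  item 9: 2
Sum = 1 + 4 + 4 + 1 + 0 + 0 + 2 = 12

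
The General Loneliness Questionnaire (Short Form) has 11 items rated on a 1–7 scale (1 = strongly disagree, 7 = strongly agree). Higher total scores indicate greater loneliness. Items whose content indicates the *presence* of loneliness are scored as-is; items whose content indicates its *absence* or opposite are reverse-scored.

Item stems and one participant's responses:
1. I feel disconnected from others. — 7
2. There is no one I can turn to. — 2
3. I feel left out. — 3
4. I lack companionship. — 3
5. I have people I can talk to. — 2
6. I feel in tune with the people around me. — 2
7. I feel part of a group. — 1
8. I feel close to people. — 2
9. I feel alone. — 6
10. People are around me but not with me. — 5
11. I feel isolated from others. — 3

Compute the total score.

Items 5, 6, 7, 8 describe the absence/opposite of loneliness → reverse-score.
on a 1–7 scale, reversed = 8 − raw.
  item 1: 7
  item 2: 2
  item 3: 3
  item 4: 3
  item 5: 8 − 2 = 6
  item 6: 8 − 2 = 6
  item 7: 8 − 1 = 7
  item 8: 8 − 2 = 6
  item 9: 6
  item 10: 5
  item 11: 3
Total = 7 + 2 + 3 + 3 + 6 + 6 + 7 + 6 + 6 + 5 + 3 = 54

54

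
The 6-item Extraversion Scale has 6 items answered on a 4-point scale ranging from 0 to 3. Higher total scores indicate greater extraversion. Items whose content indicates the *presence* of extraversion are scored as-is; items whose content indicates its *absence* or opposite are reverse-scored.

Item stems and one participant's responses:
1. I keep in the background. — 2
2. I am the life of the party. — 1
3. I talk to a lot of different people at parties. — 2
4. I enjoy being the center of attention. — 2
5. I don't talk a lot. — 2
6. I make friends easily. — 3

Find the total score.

Items 1, 5 describe the absence/opposite of extraversion → reverse-score.
reversed = (0+3) − raw = 3 − raw.
  item 1: 3 − 2 = 1
  item 2: 1
  item 3: 2
  item 4: 2
  item 5: 3 − 2 = 1
  item 6: 3
Total = 1 + 1 + 2 + 2 + 1 + 3 = 10

10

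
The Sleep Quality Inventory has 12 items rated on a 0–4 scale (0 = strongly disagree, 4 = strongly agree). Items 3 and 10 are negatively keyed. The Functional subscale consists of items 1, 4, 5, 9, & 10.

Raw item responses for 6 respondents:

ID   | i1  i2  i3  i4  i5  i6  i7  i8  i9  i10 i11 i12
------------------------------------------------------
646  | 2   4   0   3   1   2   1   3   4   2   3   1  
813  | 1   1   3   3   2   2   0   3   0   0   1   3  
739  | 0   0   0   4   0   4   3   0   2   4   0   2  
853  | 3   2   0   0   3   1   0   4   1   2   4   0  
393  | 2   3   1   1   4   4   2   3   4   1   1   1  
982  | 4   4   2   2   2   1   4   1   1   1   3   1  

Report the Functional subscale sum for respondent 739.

6

Respondent 739 raw: 0, 0, 0, 4, 0, 4, 3, 0, 2, 4, 0, 2.
Functional items: 1, 4, 5, 9, 10.
Reverse-coded (on a 0–4 scale, reversed = 4 − raw):
  item 1: 0
  item 4: 4
  item 5: 0
  item 9: 2
  item 10: 4 − 4 = 0
Sum = 0 + 4 + 0 + 2 + 0 = 6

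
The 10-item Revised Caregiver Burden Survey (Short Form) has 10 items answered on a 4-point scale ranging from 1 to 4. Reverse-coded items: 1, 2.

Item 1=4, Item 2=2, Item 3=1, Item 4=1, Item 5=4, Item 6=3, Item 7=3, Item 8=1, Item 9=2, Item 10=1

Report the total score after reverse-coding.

20

Reversing items 1 and 2 with 5 − raw:
Total = (5−4) + (5−2) + 1 + 1 + 4 + 3 + 3 + 1 + 2 + 1
      = 1 + 3 + 1 + 1 + 4 + 3 + 3 + 1 + 2 + 1 = 20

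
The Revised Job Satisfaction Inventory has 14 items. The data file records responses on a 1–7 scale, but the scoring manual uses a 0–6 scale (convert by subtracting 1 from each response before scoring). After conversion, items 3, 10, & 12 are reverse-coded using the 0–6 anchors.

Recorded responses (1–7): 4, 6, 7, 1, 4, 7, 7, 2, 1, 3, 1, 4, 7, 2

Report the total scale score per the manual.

38

Convert to 0–6: 3, 5, 6, 0, 3, 6, 6, 1, 0, 2, 0, 3, 6, 1
Reverse-coded (on a 0–6 scale, reversed = 6 − raw):
  item 3: 6 − 6 = 0
  item 10: 6 − 2 = 4
  item 12: 6 − 3 = 3
Scored: 3, 5, 0, 0, 3, 6, 6, 1, 0, 4, 0, 3, 6, 1
Total = 38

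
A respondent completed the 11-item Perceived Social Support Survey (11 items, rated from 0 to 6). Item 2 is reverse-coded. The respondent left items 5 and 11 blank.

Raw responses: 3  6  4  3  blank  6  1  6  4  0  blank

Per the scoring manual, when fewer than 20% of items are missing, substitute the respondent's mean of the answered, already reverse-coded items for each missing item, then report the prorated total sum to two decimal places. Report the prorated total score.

33.00

Reverse-coded (on a 0–6 scale, reversed = 6 − raw):
  item 2: 6 − 6 = 0
Completed scored items (9 of 11): 3, 0, 4, 3, 6, 1, 6, 4, 0; sum = 27.
Person mean = 27 / 9 ≈ 3.0000
Prorated total = (27 / 9) × 11 = 33.00 (to 2 dp)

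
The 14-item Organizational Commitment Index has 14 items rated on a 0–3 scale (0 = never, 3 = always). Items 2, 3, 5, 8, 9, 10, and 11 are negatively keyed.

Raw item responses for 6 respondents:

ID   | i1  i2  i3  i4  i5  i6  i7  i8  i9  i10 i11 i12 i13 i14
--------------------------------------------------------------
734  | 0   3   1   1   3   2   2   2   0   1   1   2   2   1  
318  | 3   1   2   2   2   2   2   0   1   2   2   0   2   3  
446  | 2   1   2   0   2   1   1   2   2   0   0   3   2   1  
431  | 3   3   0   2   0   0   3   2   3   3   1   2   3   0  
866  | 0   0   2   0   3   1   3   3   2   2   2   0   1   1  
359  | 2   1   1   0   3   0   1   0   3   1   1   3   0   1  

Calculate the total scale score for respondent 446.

Respondent 446 raw: 2, 1, 2, 0, 2, 1, 1, 2, 2, 0, 0, 3, 2, 1.
Reverse-coded (reverse-coded value = 3 − response):
  item 1: 2
  item 2: 3 − 1 = 2
  item 3: 3 − 2 = 1
  item 4: 0
  item 5: 3 − 2 = 1
  item 6: 1
  item 7: 1
  item 8: 3 − 2 = 1
  item 9: 3 − 2 = 1
  item 10: 3 − 0 = 3
  item 11: 3 − 0 = 3
  item 12: 3
  item 13: 2
  item 14: 1
Sum = 2 + 2 + 1 + 0 + 1 + 1 + 1 + 1 + 1 + 3 + 3 + 3 + 2 + 1 = 22

22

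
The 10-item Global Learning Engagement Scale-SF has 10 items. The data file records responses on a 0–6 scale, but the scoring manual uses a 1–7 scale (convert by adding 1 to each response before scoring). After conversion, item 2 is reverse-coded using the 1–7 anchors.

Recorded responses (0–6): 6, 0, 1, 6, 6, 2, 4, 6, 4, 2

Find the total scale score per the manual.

Convert to 1–7: 7, 1, 2, 7, 7, 3, 5, 7, 5, 3
Reverse-coded (reverse-coded value = 8 − response):
  item 2: 8 − 1 = 7
Scored: 7, 7, 2, 7, 7, 3, 5, 7, 5, 3
Total = 53

53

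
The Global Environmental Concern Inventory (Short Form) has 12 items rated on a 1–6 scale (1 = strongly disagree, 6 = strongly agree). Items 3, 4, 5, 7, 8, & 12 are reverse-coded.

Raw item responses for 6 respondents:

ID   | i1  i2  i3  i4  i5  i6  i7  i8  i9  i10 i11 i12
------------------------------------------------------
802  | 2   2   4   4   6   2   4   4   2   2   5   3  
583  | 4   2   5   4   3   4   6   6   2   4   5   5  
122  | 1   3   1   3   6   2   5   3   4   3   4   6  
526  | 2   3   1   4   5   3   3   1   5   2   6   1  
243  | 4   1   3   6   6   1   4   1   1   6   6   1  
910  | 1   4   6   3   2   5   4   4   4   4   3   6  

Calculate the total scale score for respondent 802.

32

Respondent 802 raw: 2, 2, 4, 4, 6, 2, 4, 4, 2, 2, 5, 3.
Reverse-coded (reverse-coded value = 7 − response):
  item 1: 2
  item 2: 2
  item 3: 7 − 4 = 3
  item 4: 7 − 4 = 3
  item 5: 7 − 6 = 1
  item 6: 2
  item 7: 7 − 4 = 3
  item 8: 7 − 4 = 3
  item 9: 2
  item 10: 2
  item 11: 5
  item 12: 7 − 3 = 4
Sum = 2 + 2 + 3 + 3 + 1 + 2 + 3 + 3 + 2 + 2 + 5 + 4 = 32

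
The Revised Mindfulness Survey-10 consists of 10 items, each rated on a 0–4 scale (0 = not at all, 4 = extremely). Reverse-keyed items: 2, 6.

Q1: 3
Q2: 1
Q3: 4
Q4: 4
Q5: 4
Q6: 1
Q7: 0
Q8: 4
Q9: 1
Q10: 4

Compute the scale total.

30

Reverse-keyed items use 4 − raw:
  item 2: 4 − 1 = 3
  item 6: 4 − 1 = 3
After reverse-coding: 3, 3, 4, 4, 4, 3, 0, 4, 1, 4
Total = 3 + 3 + 4 + 4 + 4 + 3 + 0 + 4 + 1 + 4 = 30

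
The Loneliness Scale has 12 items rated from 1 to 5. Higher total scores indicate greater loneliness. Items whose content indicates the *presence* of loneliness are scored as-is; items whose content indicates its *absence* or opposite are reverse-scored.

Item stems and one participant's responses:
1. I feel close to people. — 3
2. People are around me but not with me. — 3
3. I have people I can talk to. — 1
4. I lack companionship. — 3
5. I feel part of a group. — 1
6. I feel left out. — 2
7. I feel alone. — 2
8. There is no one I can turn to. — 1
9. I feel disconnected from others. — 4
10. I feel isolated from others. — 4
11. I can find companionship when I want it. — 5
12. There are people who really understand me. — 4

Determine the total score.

35

Items 1, 3, 5, 11, 12 describe the absence/opposite of loneliness → reverse-score.
reverse-coded value = 6 − response.
  item 1: 6 − 3 = 3
  item 2: 3
  item 3: 6 − 1 = 5
  item 4: 3
  item 5: 6 − 1 = 5
  item 6: 2
  item 7: 2
  item 8: 1
  item 9: 4
  item 10: 4
  item 11: 6 − 5 = 1
  item 12: 6 − 4 = 2
Total = 3 + 3 + 5 + 3 + 5 + 2 + 2 + 1 + 4 + 4 + 1 + 2 = 35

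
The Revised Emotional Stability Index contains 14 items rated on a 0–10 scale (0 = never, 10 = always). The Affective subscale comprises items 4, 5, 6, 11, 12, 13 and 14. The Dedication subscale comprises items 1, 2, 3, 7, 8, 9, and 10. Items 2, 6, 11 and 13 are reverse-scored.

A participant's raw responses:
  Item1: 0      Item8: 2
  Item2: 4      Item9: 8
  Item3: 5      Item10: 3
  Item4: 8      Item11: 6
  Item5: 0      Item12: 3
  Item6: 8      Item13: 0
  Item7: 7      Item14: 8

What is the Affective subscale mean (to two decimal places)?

Affective items: 4, 5, 6, 11, 12, 13, 14.
Of these, items 6, 11, and 13 are reverse-scored; on a 0–10 scale, reversed = 10 − raw.
  item 4: 8
  item 5: 0
  item 6: 10 − 8 = 2
  item 11: 10 − 6 = 4
  item 12: 3
  item 13: 10 − 0 = 10
  item 14: 8
Sum = 8 + 0 + 2 + 4 + 3 + 10 + 8 = 35
Mean = 35 / 7 = 5.00

5.00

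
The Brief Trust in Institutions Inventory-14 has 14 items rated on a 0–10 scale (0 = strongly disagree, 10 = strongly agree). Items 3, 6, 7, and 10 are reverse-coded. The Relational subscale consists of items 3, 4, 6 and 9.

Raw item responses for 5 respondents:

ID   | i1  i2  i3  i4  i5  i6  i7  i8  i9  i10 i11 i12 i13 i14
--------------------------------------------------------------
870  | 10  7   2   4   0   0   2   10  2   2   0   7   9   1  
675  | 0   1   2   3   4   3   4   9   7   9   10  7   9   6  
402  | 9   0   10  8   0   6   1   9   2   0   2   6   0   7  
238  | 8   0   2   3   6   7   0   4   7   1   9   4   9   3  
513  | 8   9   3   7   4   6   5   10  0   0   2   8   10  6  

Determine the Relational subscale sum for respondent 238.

21

Respondent 238 raw: 8, 0, 2, 3, 6, 7, 0, 4, 7, 1, 9, 4, 9, 3.
Relational items: 3, 4, 6, 9.
Reverse-coded (reversed = (0+10) − raw = 10 − raw):
  item 3: 10 − 2 = 8
  item 4: 3
  item 6: 10 − 7 = 3
  item 9: 7
Sum = 8 + 3 + 3 + 7 = 21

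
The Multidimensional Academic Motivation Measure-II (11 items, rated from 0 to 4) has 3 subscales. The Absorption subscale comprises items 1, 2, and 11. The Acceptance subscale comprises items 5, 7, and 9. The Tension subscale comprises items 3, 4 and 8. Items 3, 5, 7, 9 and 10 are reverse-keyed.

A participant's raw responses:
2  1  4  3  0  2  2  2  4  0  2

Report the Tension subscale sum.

5

Tension items: 3, 4, 8.
Of these, item 3 is reverse-keyed; on a 0–4 scale, reversed = 4 − raw.
  item 3: 4 − 4 = 0
  item 4: 3
  item 8: 2
Sum = 0 + 3 + 2 = 5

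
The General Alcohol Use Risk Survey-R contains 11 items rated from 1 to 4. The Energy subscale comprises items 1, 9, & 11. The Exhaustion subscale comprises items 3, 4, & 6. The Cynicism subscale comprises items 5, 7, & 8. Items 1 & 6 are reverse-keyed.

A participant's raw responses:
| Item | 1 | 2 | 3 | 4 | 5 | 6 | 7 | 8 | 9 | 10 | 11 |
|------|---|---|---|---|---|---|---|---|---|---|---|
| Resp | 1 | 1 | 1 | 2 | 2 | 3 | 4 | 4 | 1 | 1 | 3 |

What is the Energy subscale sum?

8

Energy items: 1, 9, 11.
Of these, item 1 is reverse-keyed; on a 1–4 scale, reversed = 5 − raw.
  item 1: 5 − 1 = 4
  item 9: 1
  item 11: 3
Sum = 4 + 1 + 3 = 8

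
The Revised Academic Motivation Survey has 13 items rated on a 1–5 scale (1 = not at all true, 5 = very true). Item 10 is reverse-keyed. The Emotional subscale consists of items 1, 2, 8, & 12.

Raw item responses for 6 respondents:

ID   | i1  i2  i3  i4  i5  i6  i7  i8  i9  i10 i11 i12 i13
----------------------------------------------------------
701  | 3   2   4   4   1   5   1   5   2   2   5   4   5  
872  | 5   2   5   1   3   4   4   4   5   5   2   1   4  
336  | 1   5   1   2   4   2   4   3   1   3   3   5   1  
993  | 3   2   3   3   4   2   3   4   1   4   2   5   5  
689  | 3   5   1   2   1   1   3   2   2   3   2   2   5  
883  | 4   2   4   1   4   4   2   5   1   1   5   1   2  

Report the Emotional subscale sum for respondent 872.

12

Respondent 872 raw: 5, 2, 5, 1, 3, 4, 4, 4, 5, 5, 2, 1, 4.
Emotional items: 1, 2, 8, 12.
Reverse-coded (reversed = (1+5) − raw = 6 − raw):
  item 1: 5
  item 2: 2
  item 8: 4
  item 12: 1
Sum = 5 + 2 + 4 + 1 = 12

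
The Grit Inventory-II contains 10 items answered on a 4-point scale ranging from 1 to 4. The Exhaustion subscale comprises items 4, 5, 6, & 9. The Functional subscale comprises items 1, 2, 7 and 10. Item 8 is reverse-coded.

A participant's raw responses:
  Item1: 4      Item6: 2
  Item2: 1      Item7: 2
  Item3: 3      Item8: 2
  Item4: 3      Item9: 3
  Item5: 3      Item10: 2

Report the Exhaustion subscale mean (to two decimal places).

Exhaustion items: 4, 5, 6, 9.
  item 4: 3
  item 5: 3
  item 6: 2
  item 9: 3
Sum = 3 + 3 + 2 + 3 = 11
Mean = 11 / 4 = 2.75

2.75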